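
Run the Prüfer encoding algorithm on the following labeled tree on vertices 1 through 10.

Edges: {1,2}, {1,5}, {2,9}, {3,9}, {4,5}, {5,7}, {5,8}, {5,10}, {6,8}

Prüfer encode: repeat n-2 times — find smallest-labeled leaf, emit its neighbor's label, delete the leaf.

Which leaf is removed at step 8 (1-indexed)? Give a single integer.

Answer: 1

Derivation:
Step 1: current leaves = {3,4,6,7,10}. Remove leaf 3 (neighbor: 9).
Step 2: current leaves = {4,6,7,9,10}. Remove leaf 4 (neighbor: 5).
Step 3: current leaves = {6,7,9,10}. Remove leaf 6 (neighbor: 8).
Step 4: current leaves = {7,8,9,10}. Remove leaf 7 (neighbor: 5).
Step 5: current leaves = {8,9,10}. Remove leaf 8 (neighbor: 5).
Step 6: current leaves = {9,10}. Remove leaf 9 (neighbor: 2).
Step 7: current leaves = {2,10}. Remove leaf 2 (neighbor: 1).
Step 8: current leaves = {1,10}. Remove leaf 1 (neighbor: 5).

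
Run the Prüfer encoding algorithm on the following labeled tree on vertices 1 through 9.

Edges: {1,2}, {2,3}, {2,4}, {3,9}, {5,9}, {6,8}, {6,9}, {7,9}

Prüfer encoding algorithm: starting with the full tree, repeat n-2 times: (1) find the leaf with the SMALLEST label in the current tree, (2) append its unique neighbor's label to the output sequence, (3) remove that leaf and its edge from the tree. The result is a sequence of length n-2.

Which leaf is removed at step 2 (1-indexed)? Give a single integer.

Step 1: current leaves = {1,4,5,7,8}. Remove leaf 1 (neighbor: 2).
Step 2: current leaves = {4,5,7,8}. Remove leaf 4 (neighbor: 2).

Answer: 4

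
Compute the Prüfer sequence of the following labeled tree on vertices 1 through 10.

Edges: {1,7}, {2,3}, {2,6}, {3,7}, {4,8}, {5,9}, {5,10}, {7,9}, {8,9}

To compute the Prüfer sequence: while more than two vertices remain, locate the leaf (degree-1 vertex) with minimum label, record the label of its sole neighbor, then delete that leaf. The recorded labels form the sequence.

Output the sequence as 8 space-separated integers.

Step 1: leaves = {1,4,6,10}. Remove smallest leaf 1, emit neighbor 7.
Step 2: leaves = {4,6,10}. Remove smallest leaf 4, emit neighbor 8.
Step 3: leaves = {6,8,10}. Remove smallest leaf 6, emit neighbor 2.
Step 4: leaves = {2,8,10}. Remove smallest leaf 2, emit neighbor 3.
Step 5: leaves = {3,8,10}. Remove smallest leaf 3, emit neighbor 7.
Step 6: leaves = {7,8,10}. Remove smallest leaf 7, emit neighbor 9.
Step 7: leaves = {8,10}. Remove smallest leaf 8, emit neighbor 9.
Step 8: leaves = {9,10}. Remove smallest leaf 9, emit neighbor 5.
Done: 2 vertices remain (5, 10). Sequence = [7 8 2 3 7 9 9 5]

Answer: 7 8 2 3 7 9 9 5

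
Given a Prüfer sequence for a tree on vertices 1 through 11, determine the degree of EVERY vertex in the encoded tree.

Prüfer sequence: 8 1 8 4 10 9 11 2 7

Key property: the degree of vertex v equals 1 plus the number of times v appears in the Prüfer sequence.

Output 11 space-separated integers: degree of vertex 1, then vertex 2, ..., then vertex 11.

p_1 = 8: count[8] becomes 1
p_2 = 1: count[1] becomes 1
p_3 = 8: count[8] becomes 2
p_4 = 4: count[4] becomes 1
p_5 = 10: count[10] becomes 1
p_6 = 9: count[9] becomes 1
p_7 = 11: count[11] becomes 1
p_8 = 2: count[2] becomes 1
p_9 = 7: count[7] becomes 1
Degrees (1 + count): deg[1]=1+1=2, deg[2]=1+1=2, deg[3]=1+0=1, deg[4]=1+1=2, deg[5]=1+0=1, deg[6]=1+0=1, deg[7]=1+1=2, deg[8]=1+2=3, deg[9]=1+1=2, deg[10]=1+1=2, deg[11]=1+1=2

Answer: 2 2 1 2 1 1 2 3 2 2 2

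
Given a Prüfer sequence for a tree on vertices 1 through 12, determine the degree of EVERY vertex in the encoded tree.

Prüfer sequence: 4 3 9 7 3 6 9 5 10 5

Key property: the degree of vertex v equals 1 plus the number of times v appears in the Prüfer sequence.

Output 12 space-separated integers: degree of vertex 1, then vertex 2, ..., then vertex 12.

Answer: 1 1 3 2 3 2 2 1 3 2 1 1

Derivation:
p_1 = 4: count[4] becomes 1
p_2 = 3: count[3] becomes 1
p_3 = 9: count[9] becomes 1
p_4 = 7: count[7] becomes 1
p_5 = 3: count[3] becomes 2
p_6 = 6: count[6] becomes 1
p_7 = 9: count[9] becomes 2
p_8 = 5: count[5] becomes 1
p_9 = 10: count[10] becomes 1
p_10 = 5: count[5] becomes 2
Degrees (1 + count): deg[1]=1+0=1, deg[2]=1+0=1, deg[3]=1+2=3, deg[4]=1+1=2, deg[5]=1+2=3, deg[6]=1+1=2, deg[7]=1+1=2, deg[8]=1+0=1, deg[9]=1+2=3, deg[10]=1+1=2, deg[11]=1+0=1, deg[12]=1+0=1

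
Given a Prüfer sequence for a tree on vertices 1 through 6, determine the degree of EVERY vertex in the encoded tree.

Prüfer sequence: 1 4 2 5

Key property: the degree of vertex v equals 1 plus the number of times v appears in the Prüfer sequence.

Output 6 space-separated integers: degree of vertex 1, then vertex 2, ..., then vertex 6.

Answer: 2 2 1 2 2 1

Derivation:
p_1 = 1: count[1] becomes 1
p_2 = 4: count[4] becomes 1
p_3 = 2: count[2] becomes 1
p_4 = 5: count[5] becomes 1
Degrees (1 + count): deg[1]=1+1=2, deg[2]=1+1=2, deg[3]=1+0=1, deg[4]=1+1=2, deg[5]=1+1=2, deg[6]=1+0=1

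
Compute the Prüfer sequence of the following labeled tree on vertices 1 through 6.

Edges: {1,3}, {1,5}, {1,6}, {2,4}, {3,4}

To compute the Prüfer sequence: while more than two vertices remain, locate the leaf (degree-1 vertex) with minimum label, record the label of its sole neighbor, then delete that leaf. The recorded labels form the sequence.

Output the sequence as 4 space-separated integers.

Answer: 4 3 1 1

Derivation:
Step 1: leaves = {2,5,6}. Remove smallest leaf 2, emit neighbor 4.
Step 2: leaves = {4,5,6}. Remove smallest leaf 4, emit neighbor 3.
Step 3: leaves = {3,5,6}. Remove smallest leaf 3, emit neighbor 1.
Step 4: leaves = {5,6}. Remove smallest leaf 5, emit neighbor 1.
Done: 2 vertices remain (1, 6). Sequence = [4 3 1 1]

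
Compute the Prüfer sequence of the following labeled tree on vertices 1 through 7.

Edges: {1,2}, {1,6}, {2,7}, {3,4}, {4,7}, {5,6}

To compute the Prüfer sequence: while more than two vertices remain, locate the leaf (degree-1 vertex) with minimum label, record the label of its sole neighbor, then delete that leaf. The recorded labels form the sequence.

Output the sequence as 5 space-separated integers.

Answer: 4 7 6 1 2

Derivation:
Step 1: leaves = {3,5}. Remove smallest leaf 3, emit neighbor 4.
Step 2: leaves = {4,5}. Remove smallest leaf 4, emit neighbor 7.
Step 3: leaves = {5,7}. Remove smallest leaf 5, emit neighbor 6.
Step 4: leaves = {6,7}. Remove smallest leaf 6, emit neighbor 1.
Step 5: leaves = {1,7}. Remove smallest leaf 1, emit neighbor 2.
Done: 2 vertices remain (2, 7). Sequence = [4 7 6 1 2]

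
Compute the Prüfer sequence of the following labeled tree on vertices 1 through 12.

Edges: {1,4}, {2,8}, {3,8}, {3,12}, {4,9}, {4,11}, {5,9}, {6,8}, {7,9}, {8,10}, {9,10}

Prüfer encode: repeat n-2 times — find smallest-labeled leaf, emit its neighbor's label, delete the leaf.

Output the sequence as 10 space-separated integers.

Answer: 4 8 9 8 9 4 9 10 8 3

Derivation:
Step 1: leaves = {1,2,5,6,7,11,12}. Remove smallest leaf 1, emit neighbor 4.
Step 2: leaves = {2,5,6,7,11,12}. Remove smallest leaf 2, emit neighbor 8.
Step 3: leaves = {5,6,7,11,12}. Remove smallest leaf 5, emit neighbor 9.
Step 4: leaves = {6,7,11,12}. Remove smallest leaf 6, emit neighbor 8.
Step 5: leaves = {7,11,12}. Remove smallest leaf 7, emit neighbor 9.
Step 6: leaves = {11,12}. Remove smallest leaf 11, emit neighbor 4.
Step 7: leaves = {4,12}. Remove smallest leaf 4, emit neighbor 9.
Step 8: leaves = {9,12}. Remove smallest leaf 9, emit neighbor 10.
Step 9: leaves = {10,12}. Remove smallest leaf 10, emit neighbor 8.
Step 10: leaves = {8,12}. Remove smallest leaf 8, emit neighbor 3.
Done: 2 vertices remain (3, 12). Sequence = [4 8 9 8 9 4 9 10 8 3]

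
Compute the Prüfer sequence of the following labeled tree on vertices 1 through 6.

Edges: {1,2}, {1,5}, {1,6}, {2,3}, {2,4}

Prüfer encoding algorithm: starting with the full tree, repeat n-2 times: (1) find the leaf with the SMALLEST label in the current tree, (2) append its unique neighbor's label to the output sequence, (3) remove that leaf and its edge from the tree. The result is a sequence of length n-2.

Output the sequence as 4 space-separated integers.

Answer: 2 2 1 1

Derivation:
Step 1: leaves = {3,4,5,6}. Remove smallest leaf 3, emit neighbor 2.
Step 2: leaves = {4,5,6}. Remove smallest leaf 4, emit neighbor 2.
Step 3: leaves = {2,5,6}. Remove smallest leaf 2, emit neighbor 1.
Step 4: leaves = {5,6}. Remove smallest leaf 5, emit neighbor 1.
Done: 2 vertices remain (1, 6). Sequence = [2 2 1 1]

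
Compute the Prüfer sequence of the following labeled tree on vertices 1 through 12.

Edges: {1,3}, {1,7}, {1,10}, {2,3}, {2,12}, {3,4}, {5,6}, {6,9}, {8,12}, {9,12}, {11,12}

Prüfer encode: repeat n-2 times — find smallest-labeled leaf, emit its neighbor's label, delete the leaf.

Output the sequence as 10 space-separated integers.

Step 1: leaves = {4,5,7,8,10,11}. Remove smallest leaf 4, emit neighbor 3.
Step 2: leaves = {5,7,8,10,11}. Remove smallest leaf 5, emit neighbor 6.
Step 3: leaves = {6,7,8,10,11}. Remove smallest leaf 6, emit neighbor 9.
Step 4: leaves = {7,8,9,10,11}. Remove smallest leaf 7, emit neighbor 1.
Step 5: leaves = {8,9,10,11}. Remove smallest leaf 8, emit neighbor 12.
Step 6: leaves = {9,10,11}. Remove smallest leaf 9, emit neighbor 12.
Step 7: leaves = {10,11}. Remove smallest leaf 10, emit neighbor 1.
Step 8: leaves = {1,11}. Remove smallest leaf 1, emit neighbor 3.
Step 9: leaves = {3,11}. Remove smallest leaf 3, emit neighbor 2.
Step 10: leaves = {2,11}. Remove smallest leaf 2, emit neighbor 12.
Done: 2 vertices remain (11, 12). Sequence = [3 6 9 1 12 12 1 3 2 12]

Answer: 3 6 9 1 12 12 1 3 2 12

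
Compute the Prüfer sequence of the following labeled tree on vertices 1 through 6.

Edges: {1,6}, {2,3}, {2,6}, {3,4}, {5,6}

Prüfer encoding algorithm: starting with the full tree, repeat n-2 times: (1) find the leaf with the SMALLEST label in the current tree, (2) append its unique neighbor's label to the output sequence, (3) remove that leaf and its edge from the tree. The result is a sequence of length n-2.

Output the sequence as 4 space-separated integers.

Answer: 6 3 2 6

Derivation:
Step 1: leaves = {1,4,5}. Remove smallest leaf 1, emit neighbor 6.
Step 2: leaves = {4,5}. Remove smallest leaf 4, emit neighbor 3.
Step 3: leaves = {3,5}. Remove smallest leaf 3, emit neighbor 2.
Step 4: leaves = {2,5}. Remove smallest leaf 2, emit neighbor 6.
Done: 2 vertices remain (5, 6). Sequence = [6 3 2 6]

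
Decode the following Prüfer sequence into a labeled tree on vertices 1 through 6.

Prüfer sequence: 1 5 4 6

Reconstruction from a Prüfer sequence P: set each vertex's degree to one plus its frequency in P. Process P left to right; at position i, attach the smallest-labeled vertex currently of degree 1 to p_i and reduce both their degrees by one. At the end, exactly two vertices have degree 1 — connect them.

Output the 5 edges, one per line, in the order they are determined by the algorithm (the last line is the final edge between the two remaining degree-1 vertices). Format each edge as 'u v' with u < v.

Initial degrees: {1:2, 2:1, 3:1, 4:2, 5:2, 6:2}
Step 1: smallest deg-1 vertex = 2, p_1 = 1. Add edge {1,2}. Now deg[2]=0, deg[1]=1.
Step 2: smallest deg-1 vertex = 1, p_2 = 5. Add edge {1,5}. Now deg[1]=0, deg[5]=1.
Step 3: smallest deg-1 vertex = 3, p_3 = 4. Add edge {3,4}. Now deg[3]=0, deg[4]=1.
Step 4: smallest deg-1 vertex = 4, p_4 = 6. Add edge {4,6}. Now deg[4]=0, deg[6]=1.
Final: two remaining deg-1 vertices are 5, 6. Add edge {5,6}.

Answer: 1 2
1 5
3 4
4 6
5 6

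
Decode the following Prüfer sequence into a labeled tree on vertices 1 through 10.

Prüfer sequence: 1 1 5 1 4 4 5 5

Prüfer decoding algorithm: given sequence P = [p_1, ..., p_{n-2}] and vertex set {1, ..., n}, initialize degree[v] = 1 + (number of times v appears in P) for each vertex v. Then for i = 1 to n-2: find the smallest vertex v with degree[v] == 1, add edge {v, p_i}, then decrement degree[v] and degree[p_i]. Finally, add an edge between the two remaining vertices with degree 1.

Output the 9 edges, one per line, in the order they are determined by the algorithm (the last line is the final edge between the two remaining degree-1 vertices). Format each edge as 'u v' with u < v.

Answer: 1 2
1 3
5 6
1 7
1 4
4 8
4 5
5 9
5 10

Derivation:
Initial degrees: {1:4, 2:1, 3:1, 4:3, 5:4, 6:1, 7:1, 8:1, 9:1, 10:1}
Step 1: smallest deg-1 vertex = 2, p_1 = 1. Add edge {1,2}. Now deg[2]=0, deg[1]=3.
Step 2: smallest deg-1 vertex = 3, p_2 = 1. Add edge {1,3}. Now deg[3]=0, deg[1]=2.
Step 3: smallest deg-1 vertex = 6, p_3 = 5. Add edge {5,6}. Now deg[6]=0, deg[5]=3.
Step 4: smallest deg-1 vertex = 7, p_4 = 1. Add edge {1,7}. Now deg[7]=0, deg[1]=1.
Step 5: smallest deg-1 vertex = 1, p_5 = 4. Add edge {1,4}. Now deg[1]=0, deg[4]=2.
Step 6: smallest deg-1 vertex = 8, p_6 = 4. Add edge {4,8}. Now deg[8]=0, deg[4]=1.
Step 7: smallest deg-1 vertex = 4, p_7 = 5. Add edge {4,5}. Now deg[4]=0, deg[5]=2.
Step 8: smallest deg-1 vertex = 9, p_8 = 5. Add edge {5,9}. Now deg[9]=0, deg[5]=1.
Final: two remaining deg-1 vertices are 5, 10. Add edge {5,10}.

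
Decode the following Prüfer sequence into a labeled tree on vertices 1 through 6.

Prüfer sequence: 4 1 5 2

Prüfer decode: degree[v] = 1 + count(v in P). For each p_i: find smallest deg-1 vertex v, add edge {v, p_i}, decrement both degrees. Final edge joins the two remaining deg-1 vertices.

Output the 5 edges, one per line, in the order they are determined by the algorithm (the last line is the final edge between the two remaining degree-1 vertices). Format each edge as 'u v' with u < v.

Answer: 3 4
1 4
1 5
2 5
2 6

Derivation:
Initial degrees: {1:2, 2:2, 3:1, 4:2, 5:2, 6:1}
Step 1: smallest deg-1 vertex = 3, p_1 = 4. Add edge {3,4}. Now deg[3]=0, deg[4]=1.
Step 2: smallest deg-1 vertex = 4, p_2 = 1. Add edge {1,4}. Now deg[4]=0, deg[1]=1.
Step 3: smallest deg-1 vertex = 1, p_3 = 5. Add edge {1,5}. Now deg[1]=0, deg[5]=1.
Step 4: smallest deg-1 vertex = 5, p_4 = 2. Add edge {2,5}. Now deg[5]=0, deg[2]=1.
Final: two remaining deg-1 vertices are 2, 6. Add edge {2,6}.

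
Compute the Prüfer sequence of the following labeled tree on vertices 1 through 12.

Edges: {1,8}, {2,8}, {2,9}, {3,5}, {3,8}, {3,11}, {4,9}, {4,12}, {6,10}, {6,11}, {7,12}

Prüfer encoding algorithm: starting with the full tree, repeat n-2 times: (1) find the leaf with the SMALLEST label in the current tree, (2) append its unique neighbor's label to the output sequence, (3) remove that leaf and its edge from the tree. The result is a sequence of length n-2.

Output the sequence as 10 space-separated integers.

Answer: 8 3 12 6 11 3 8 2 9 4

Derivation:
Step 1: leaves = {1,5,7,10}. Remove smallest leaf 1, emit neighbor 8.
Step 2: leaves = {5,7,10}. Remove smallest leaf 5, emit neighbor 3.
Step 3: leaves = {7,10}. Remove smallest leaf 7, emit neighbor 12.
Step 4: leaves = {10,12}. Remove smallest leaf 10, emit neighbor 6.
Step 5: leaves = {6,12}. Remove smallest leaf 6, emit neighbor 11.
Step 6: leaves = {11,12}. Remove smallest leaf 11, emit neighbor 3.
Step 7: leaves = {3,12}. Remove smallest leaf 3, emit neighbor 8.
Step 8: leaves = {8,12}. Remove smallest leaf 8, emit neighbor 2.
Step 9: leaves = {2,12}. Remove smallest leaf 2, emit neighbor 9.
Step 10: leaves = {9,12}. Remove smallest leaf 9, emit neighbor 4.
Done: 2 vertices remain (4, 12). Sequence = [8 3 12 6 11 3 8 2 9 4]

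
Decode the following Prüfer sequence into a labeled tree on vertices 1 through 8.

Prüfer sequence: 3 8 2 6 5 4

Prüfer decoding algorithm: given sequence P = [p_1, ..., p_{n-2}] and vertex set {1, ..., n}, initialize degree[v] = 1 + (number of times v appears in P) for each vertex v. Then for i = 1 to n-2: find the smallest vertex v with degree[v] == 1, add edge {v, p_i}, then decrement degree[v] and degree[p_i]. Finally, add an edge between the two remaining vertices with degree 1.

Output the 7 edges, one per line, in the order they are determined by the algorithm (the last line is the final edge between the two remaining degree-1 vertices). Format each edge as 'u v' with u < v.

Initial degrees: {1:1, 2:2, 3:2, 4:2, 5:2, 6:2, 7:1, 8:2}
Step 1: smallest deg-1 vertex = 1, p_1 = 3. Add edge {1,3}. Now deg[1]=0, deg[3]=1.
Step 2: smallest deg-1 vertex = 3, p_2 = 8. Add edge {3,8}. Now deg[3]=0, deg[8]=1.
Step 3: smallest deg-1 vertex = 7, p_3 = 2. Add edge {2,7}. Now deg[7]=0, deg[2]=1.
Step 4: smallest deg-1 vertex = 2, p_4 = 6. Add edge {2,6}. Now deg[2]=0, deg[6]=1.
Step 5: smallest deg-1 vertex = 6, p_5 = 5. Add edge {5,6}. Now deg[6]=0, deg[5]=1.
Step 6: smallest deg-1 vertex = 5, p_6 = 4. Add edge {4,5}. Now deg[5]=0, deg[4]=1.
Final: two remaining deg-1 vertices are 4, 8. Add edge {4,8}.

Answer: 1 3
3 8
2 7
2 6
5 6
4 5
4 8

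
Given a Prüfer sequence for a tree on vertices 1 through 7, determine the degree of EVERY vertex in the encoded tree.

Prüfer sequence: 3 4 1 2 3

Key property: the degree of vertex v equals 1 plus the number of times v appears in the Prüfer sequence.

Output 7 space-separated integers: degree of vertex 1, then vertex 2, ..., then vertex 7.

Answer: 2 2 3 2 1 1 1

Derivation:
p_1 = 3: count[3] becomes 1
p_2 = 4: count[4] becomes 1
p_3 = 1: count[1] becomes 1
p_4 = 2: count[2] becomes 1
p_5 = 3: count[3] becomes 2
Degrees (1 + count): deg[1]=1+1=2, deg[2]=1+1=2, deg[3]=1+2=3, deg[4]=1+1=2, deg[5]=1+0=1, deg[6]=1+0=1, deg[7]=1+0=1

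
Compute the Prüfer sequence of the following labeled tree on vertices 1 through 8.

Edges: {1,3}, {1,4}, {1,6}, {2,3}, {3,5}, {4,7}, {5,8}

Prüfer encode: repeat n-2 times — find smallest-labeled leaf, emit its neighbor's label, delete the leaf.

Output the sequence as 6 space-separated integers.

Answer: 3 1 4 1 3 5

Derivation:
Step 1: leaves = {2,6,7,8}. Remove smallest leaf 2, emit neighbor 3.
Step 2: leaves = {6,7,8}. Remove smallest leaf 6, emit neighbor 1.
Step 3: leaves = {7,8}. Remove smallest leaf 7, emit neighbor 4.
Step 4: leaves = {4,8}. Remove smallest leaf 4, emit neighbor 1.
Step 5: leaves = {1,8}. Remove smallest leaf 1, emit neighbor 3.
Step 6: leaves = {3,8}. Remove smallest leaf 3, emit neighbor 5.
Done: 2 vertices remain (5, 8). Sequence = [3 1 4 1 3 5]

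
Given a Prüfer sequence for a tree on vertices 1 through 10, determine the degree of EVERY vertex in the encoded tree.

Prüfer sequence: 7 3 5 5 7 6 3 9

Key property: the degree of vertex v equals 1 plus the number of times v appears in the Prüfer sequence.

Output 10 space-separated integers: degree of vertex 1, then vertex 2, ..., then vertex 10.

Answer: 1 1 3 1 3 2 3 1 2 1

Derivation:
p_1 = 7: count[7] becomes 1
p_2 = 3: count[3] becomes 1
p_3 = 5: count[5] becomes 1
p_4 = 5: count[5] becomes 2
p_5 = 7: count[7] becomes 2
p_6 = 6: count[6] becomes 1
p_7 = 3: count[3] becomes 2
p_8 = 9: count[9] becomes 1
Degrees (1 + count): deg[1]=1+0=1, deg[2]=1+0=1, deg[3]=1+2=3, deg[4]=1+0=1, deg[5]=1+2=3, deg[6]=1+1=2, deg[7]=1+2=3, deg[8]=1+0=1, deg[9]=1+1=2, deg[10]=1+0=1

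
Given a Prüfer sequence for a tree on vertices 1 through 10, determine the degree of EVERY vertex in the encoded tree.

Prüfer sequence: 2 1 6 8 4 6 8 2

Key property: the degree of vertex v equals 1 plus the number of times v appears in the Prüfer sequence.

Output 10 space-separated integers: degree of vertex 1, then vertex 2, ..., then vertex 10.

Answer: 2 3 1 2 1 3 1 3 1 1

Derivation:
p_1 = 2: count[2] becomes 1
p_2 = 1: count[1] becomes 1
p_3 = 6: count[6] becomes 1
p_4 = 8: count[8] becomes 1
p_5 = 4: count[4] becomes 1
p_6 = 6: count[6] becomes 2
p_7 = 8: count[8] becomes 2
p_8 = 2: count[2] becomes 2
Degrees (1 + count): deg[1]=1+1=2, deg[2]=1+2=3, deg[3]=1+0=1, deg[4]=1+1=2, deg[5]=1+0=1, deg[6]=1+2=3, deg[7]=1+0=1, deg[8]=1+2=3, deg[9]=1+0=1, deg[10]=1+0=1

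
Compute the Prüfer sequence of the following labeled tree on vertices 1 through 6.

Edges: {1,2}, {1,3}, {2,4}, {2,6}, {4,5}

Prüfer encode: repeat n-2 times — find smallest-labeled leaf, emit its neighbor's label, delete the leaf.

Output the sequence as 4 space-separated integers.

Step 1: leaves = {3,5,6}. Remove smallest leaf 3, emit neighbor 1.
Step 2: leaves = {1,5,6}. Remove smallest leaf 1, emit neighbor 2.
Step 3: leaves = {5,6}. Remove smallest leaf 5, emit neighbor 4.
Step 4: leaves = {4,6}. Remove smallest leaf 4, emit neighbor 2.
Done: 2 vertices remain (2, 6). Sequence = [1 2 4 2]

Answer: 1 2 4 2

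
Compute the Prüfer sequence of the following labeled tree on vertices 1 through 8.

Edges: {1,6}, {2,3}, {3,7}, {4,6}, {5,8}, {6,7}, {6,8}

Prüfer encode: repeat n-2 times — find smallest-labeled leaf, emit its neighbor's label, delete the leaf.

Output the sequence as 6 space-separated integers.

Step 1: leaves = {1,2,4,5}. Remove smallest leaf 1, emit neighbor 6.
Step 2: leaves = {2,4,5}. Remove smallest leaf 2, emit neighbor 3.
Step 3: leaves = {3,4,5}. Remove smallest leaf 3, emit neighbor 7.
Step 4: leaves = {4,5,7}. Remove smallest leaf 4, emit neighbor 6.
Step 5: leaves = {5,7}. Remove smallest leaf 5, emit neighbor 8.
Step 6: leaves = {7,8}. Remove smallest leaf 7, emit neighbor 6.
Done: 2 vertices remain (6, 8). Sequence = [6 3 7 6 8 6]

Answer: 6 3 7 6 8 6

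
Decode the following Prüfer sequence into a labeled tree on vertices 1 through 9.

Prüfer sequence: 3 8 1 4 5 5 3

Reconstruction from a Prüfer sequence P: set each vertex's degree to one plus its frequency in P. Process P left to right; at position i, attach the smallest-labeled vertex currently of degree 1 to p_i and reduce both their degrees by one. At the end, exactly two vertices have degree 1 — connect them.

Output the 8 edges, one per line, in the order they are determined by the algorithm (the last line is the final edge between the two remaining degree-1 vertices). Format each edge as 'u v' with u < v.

Answer: 2 3
6 8
1 7
1 4
4 5
5 8
3 5
3 9

Derivation:
Initial degrees: {1:2, 2:1, 3:3, 4:2, 5:3, 6:1, 7:1, 8:2, 9:1}
Step 1: smallest deg-1 vertex = 2, p_1 = 3. Add edge {2,3}. Now deg[2]=0, deg[3]=2.
Step 2: smallest deg-1 vertex = 6, p_2 = 8. Add edge {6,8}. Now deg[6]=0, deg[8]=1.
Step 3: smallest deg-1 vertex = 7, p_3 = 1. Add edge {1,7}. Now deg[7]=0, deg[1]=1.
Step 4: smallest deg-1 vertex = 1, p_4 = 4. Add edge {1,4}. Now deg[1]=0, deg[4]=1.
Step 5: smallest deg-1 vertex = 4, p_5 = 5. Add edge {4,5}. Now deg[4]=0, deg[5]=2.
Step 6: smallest deg-1 vertex = 8, p_6 = 5. Add edge {5,8}. Now deg[8]=0, deg[5]=1.
Step 7: smallest deg-1 vertex = 5, p_7 = 3. Add edge {3,5}. Now deg[5]=0, deg[3]=1.
Final: two remaining deg-1 vertices are 3, 9. Add edge {3,9}.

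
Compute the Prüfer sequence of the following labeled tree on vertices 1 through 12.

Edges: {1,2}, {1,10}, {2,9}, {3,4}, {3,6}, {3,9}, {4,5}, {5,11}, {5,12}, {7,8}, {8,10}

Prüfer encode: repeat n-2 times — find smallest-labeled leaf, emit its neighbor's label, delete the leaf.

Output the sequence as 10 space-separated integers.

Answer: 3 8 10 1 2 9 3 4 5 5

Derivation:
Step 1: leaves = {6,7,11,12}. Remove smallest leaf 6, emit neighbor 3.
Step 2: leaves = {7,11,12}. Remove smallest leaf 7, emit neighbor 8.
Step 3: leaves = {8,11,12}. Remove smallest leaf 8, emit neighbor 10.
Step 4: leaves = {10,11,12}. Remove smallest leaf 10, emit neighbor 1.
Step 5: leaves = {1,11,12}. Remove smallest leaf 1, emit neighbor 2.
Step 6: leaves = {2,11,12}. Remove smallest leaf 2, emit neighbor 9.
Step 7: leaves = {9,11,12}. Remove smallest leaf 9, emit neighbor 3.
Step 8: leaves = {3,11,12}. Remove smallest leaf 3, emit neighbor 4.
Step 9: leaves = {4,11,12}. Remove smallest leaf 4, emit neighbor 5.
Step 10: leaves = {11,12}. Remove smallest leaf 11, emit neighbor 5.
Done: 2 vertices remain (5, 12). Sequence = [3 8 10 1 2 9 3 4 5 5]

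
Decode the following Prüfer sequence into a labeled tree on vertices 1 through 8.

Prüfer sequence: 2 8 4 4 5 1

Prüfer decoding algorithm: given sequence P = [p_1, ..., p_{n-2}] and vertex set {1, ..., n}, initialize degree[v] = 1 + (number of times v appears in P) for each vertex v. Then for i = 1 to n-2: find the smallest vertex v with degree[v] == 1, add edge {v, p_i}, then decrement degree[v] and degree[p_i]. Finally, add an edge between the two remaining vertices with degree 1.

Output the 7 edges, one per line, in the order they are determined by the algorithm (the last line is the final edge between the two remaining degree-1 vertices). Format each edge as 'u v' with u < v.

Initial degrees: {1:2, 2:2, 3:1, 4:3, 5:2, 6:1, 7:1, 8:2}
Step 1: smallest deg-1 vertex = 3, p_1 = 2. Add edge {2,3}. Now deg[3]=0, deg[2]=1.
Step 2: smallest deg-1 vertex = 2, p_2 = 8. Add edge {2,8}. Now deg[2]=0, deg[8]=1.
Step 3: smallest deg-1 vertex = 6, p_3 = 4. Add edge {4,6}. Now deg[6]=0, deg[4]=2.
Step 4: smallest deg-1 vertex = 7, p_4 = 4. Add edge {4,7}. Now deg[7]=0, deg[4]=1.
Step 5: smallest deg-1 vertex = 4, p_5 = 5. Add edge {4,5}. Now deg[4]=0, deg[5]=1.
Step 6: smallest deg-1 vertex = 5, p_6 = 1. Add edge {1,5}. Now deg[5]=0, deg[1]=1.
Final: two remaining deg-1 vertices are 1, 8. Add edge {1,8}.

Answer: 2 3
2 8
4 6
4 7
4 5
1 5
1 8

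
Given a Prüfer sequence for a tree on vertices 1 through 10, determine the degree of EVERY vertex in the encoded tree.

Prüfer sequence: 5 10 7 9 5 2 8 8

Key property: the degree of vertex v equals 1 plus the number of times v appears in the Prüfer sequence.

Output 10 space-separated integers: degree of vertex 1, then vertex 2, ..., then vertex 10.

Answer: 1 2 1 1 3 1 2 3 2 2

Derivation:
p_1 = 5: count[5] becomes 1
p_2 = 10: count[10] becomes 1
p_3 = 7: count[7] becomes 1
p_4 = 9: count[9] becomes 1
p_5 = 5: count[5] becomes 2
p_6 = 2: count[2] becomes 1
p_7 = 8: count[8] becomes 1
p_8 = 8: count[8] becomes 2
Degrees (1 + count): deg[1]=1+0=1, deg[2]=1+1=2, deg[3]=1+0=1, deg[4]=1+0=1, deg[5]=1+2=3, deg[6]=1+0=1, deg[7]=1+1=2, deg[8]=1+2=3, deg[9]=1+1=2, deg[10]=1+1=2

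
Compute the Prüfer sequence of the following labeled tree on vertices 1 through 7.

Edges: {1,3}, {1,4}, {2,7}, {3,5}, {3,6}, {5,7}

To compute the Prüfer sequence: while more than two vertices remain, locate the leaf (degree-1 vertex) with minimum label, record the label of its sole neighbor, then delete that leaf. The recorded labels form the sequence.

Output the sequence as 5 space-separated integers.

Answer: 7 1 3 3 5

Derivation:
Step 1: leaves = {2,4,6}. Remove smallest leaf 2, emit neighbor 7.
Step 2: leaves = {4,6,7}. Remove smallest leaf 4, emit neighbor 1.
Step 3: leaves = {1,6,7}. Remove smallest leaf 1, emit neighbor 3.
Step 4: leaves = {6,7}. Remove smallest leaf 6, emit neighbor 3.
Step 5: leaves = {3,7}. Remove smallest leaf 3, emit neighbor 5.
Done: 2 vertices remain (5, 7). Sequence = [7 1 3 3 5]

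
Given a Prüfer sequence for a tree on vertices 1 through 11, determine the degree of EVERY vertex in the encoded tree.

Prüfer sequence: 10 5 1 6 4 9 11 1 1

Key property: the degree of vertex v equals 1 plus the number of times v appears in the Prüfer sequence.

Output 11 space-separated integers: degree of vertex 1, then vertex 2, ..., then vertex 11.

p_1 = 10: count[10] becomes 1
p_2 = 5: count[5] becomes 1
p_3 = 1: count[1] becomes 1
p_4 = 6: count[6] becomes 1
p_5 = 4: count[4] becomes 1
p_6 = 9: count[9] becomes 1
p_7 = 11: count[11] becomes 1
p_8 = 1: count[1] becomes 2
p_9 = 1: count[1] becomes 3
Degrees (1 + count): deg[1]=1+3=4, deg[2]=1+0=1, deg[3]=1+0=1, deg[4]=1+1=2, deg[5]=1+1=2, deg[6]=1+1=2, deg[7]=1+0=1, deg[8]=1+0=1, deg[9]=1+1=2, deg[10]=1+1=2, deg[11]=1+1=2

Answer: 4 1 1 2 2 2 1 1 2 2 2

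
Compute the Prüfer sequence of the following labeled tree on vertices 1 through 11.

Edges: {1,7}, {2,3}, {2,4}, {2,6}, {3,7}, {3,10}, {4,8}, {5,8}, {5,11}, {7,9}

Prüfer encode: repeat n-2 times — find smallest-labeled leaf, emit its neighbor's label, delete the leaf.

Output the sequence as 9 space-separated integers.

Step 1: leaves = {1,6,9,10,11}. Remove smallest leaf 1, emit neighbor 7.
Step 2: leaves = {6,9,10,11}. Remove smallest leaf 6, emit neighbor 2.
Step 3: leaves = {9,10,11}. Remove smallest leaf 9, emit neighbor 7.
Step 4: leaves = {7,10,11}. Remove smallest leaf 7, emit neighbor 3.
Step 5: leaves = {10,11}. Remove smallest leaf 10, emit neighbor 3.
Step 6: leaves = {3,11}. Remove smallest leaf 3, emit neighbor 2.
Step 7: leaves = {2,11}. Remove smallest leaf 2, emit neighbor 4.
Step 8: leaves = {4,11}. Remove smallest leaf 4, emit neighbor 8.
Step 9: leaves = {8,11}. Remove smallest leaf 8, emit neighbor 5.
Done: 2 vertices remain (5, 11). Sequence = [7 2 7 3 3 2 4 8 5]

Answer: 7 2 7 3 3 2 4 8 5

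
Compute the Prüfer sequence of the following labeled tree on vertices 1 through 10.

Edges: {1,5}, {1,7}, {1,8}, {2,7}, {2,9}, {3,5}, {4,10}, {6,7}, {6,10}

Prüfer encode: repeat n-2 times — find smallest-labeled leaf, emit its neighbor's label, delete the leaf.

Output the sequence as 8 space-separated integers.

Answer: 5 10 1 1 7 2 7 6

Derivation:
Step 1: leaves = {3,4,8,9}. Remove smallest leaf 3, emit neighbor 5.
Step 2: leaves = {4,5,8,9}. Remove smallest leaf 4, emit neighbor 10.
Step 3: leaves = {5,8,9,10}. Remove smallest leaf 5, emit neighbor 1.
Step 4: leaves = {8,9,10}. Remove smallest leaf 8, emit neighbor 1.
Step 5: leaves = {1,9,10}. Remove smallest leaf 1, emit neighbor 7.
Step 6: leaves = {9,10}. Remove smallest leaf 9, emit neighbor 2.
Step 7: leaves = {2,10}. Remove smallest leaf 2, emit neighbor 7.
Step 8: leaves = {7,10}. Remove smallest leaf 7, emit neighbor 6.
Done: 2 vertices remain (6, 10). Sequence = [5 10 1 1 7 2 7 6]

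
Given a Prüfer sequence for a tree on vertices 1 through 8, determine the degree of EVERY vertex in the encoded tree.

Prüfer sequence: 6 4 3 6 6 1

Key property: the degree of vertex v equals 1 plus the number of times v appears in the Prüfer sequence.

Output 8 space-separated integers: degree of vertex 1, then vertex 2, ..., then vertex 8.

Answer: 2 1 2 2 1 4 1 1

Derivation:
p_1 = 6: count[6] becomes 1
p_2 = 4: count[4] becomes 1
p_3 = 3: count[3] becomes 1
p_4 = 6: count[6] becomes 2
p_5 = 6: count[6] becomes 3
p_6 = 1: count[1] becomes 1
Degrees (1 + count): deg[1]=1+1=2, deg[2]=1+0=1, deg[3]=1+1=2, deg[4]=1+1=2, deg[5]=1+0=1, deg[6]=1+3=4, deg[7]=1+0=1, deg[8]=1+0=1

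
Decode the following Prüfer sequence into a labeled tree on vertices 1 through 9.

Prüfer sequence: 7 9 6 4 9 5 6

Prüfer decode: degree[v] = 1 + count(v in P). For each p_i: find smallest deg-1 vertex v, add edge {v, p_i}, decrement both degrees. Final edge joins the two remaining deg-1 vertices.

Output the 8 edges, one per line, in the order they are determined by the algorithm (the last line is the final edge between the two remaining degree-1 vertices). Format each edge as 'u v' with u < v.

Answer: 1 7
2 9
3 6
4 7
4 9
5 8
5 6
6 9

Derivation:
Initial degrees: {1:1, 2:1, 3:1, 4:2, 5:2, 6:3, 7:2, 8:1, 9:3}
Step 1: smallest deg-1 vertex = 1, p_1 = 7. Add edge {1,7}. Now deg[1]=0, deg[7]=1.
Step 2: smallest deg-1 vertex = 2, p_2 = 9. Add edge {2,9}. Now deg[2]=0, deg[9]=2.
Step 3: smallest deg-1 vertex = 3, p_3 = 6. Add edge {3,6}. Now deg[3]=0, deg[6]=2.
Step 4: smallest deg-1 vertex = 7, p_4 = 4. Add edge {4,7}. Now deg[7]=0, deg[4]=1.
Step 5: smallest deg-1 vertex = 4, p_5 = 9. Add edge {4,9}. Now deg[4]=0, deg[9]=1.
Step 6: smallest deg-1 vertex = 8, p_6 = 5. Add edge {5,8}. Now deg[8]=0, deg[5]=1.
Step 7: smallest deg-1 vertex = 5, p_7 = 6. Add edge {5,6}. Now deg[5]=0, deg[6]=1.
Final: two remaining deg-1 vertices are 6, 9. Add edge {6,9}.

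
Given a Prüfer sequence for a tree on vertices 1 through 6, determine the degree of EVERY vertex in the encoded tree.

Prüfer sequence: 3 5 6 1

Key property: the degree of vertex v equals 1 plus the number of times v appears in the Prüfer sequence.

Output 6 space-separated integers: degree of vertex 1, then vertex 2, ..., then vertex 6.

p_1 = 3: count[3] becomes 1
p_2 = 5: count[5] becomes 1
p_3 = 6: count[6] becomes 1
p_4 = 1: count[1] becomes 1
Degrees (1 + count): deg[1]=1+1=2, deg[2]=1+0=1, deg[3]=1+1=2, deg[4]=1+0=1, deg[5]=1+1=2, deg[6]=1+1=2

Answer: 2 1 2 1 2 2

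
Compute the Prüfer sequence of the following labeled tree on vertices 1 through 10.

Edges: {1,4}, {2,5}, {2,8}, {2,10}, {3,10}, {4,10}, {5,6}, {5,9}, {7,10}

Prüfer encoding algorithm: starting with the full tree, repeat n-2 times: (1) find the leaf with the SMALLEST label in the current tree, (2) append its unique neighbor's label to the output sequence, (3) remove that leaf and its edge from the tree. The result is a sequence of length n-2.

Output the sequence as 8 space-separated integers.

Answer: 4 10 10 5 10 2 5 2

Derivation:
Step 1: leaves = {1,3,6,7,8,9}. Remove smallest leaf 1, emit neighbor 4.
Step 2: leaves = {3,4,6,7,8,9}. Remove smallest leaf 3, emit neighbor 10.
Step 3: leaves = {4,6,7,8,9}. Remove smallest leaf 4, emit neighbor 10.
Step 4: leaves = {6,7,8,9}. Remove smallest leaf 6, emit neighbor 5.
Step 5: leaves = {7,8,9}. Remove smallest leaf 7, emit neighbor 10.
Step 6: leaves = {8,9,10}. Remove smallest leaf 8, emit neighbor 2.
Step 7: leaves = {9,10}. Remove smallest leaf 9, emit neighbor 5.
Step 8: leaves = {5,10}. Remove smallest leaf 5, emit neighbor 2.
Done: 2 vertices remain (2, 10). Sequence = [4 10 10 5 10 2 5 2]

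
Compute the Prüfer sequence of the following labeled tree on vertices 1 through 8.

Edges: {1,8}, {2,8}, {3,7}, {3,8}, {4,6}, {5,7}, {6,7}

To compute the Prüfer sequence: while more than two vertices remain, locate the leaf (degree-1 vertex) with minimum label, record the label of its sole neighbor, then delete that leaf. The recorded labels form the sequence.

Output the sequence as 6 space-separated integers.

Step 1: leaves = {1,2,4,5}. Remove smallest leaf 1, emit neighbor 8.
Step 2: leaves = {2,4,5}. Remove smallest leaf 2, emit neighbor 8.
Step 3: leaves = {4,5,8}. Remove smallest leaf 4, emit neighbor 6.
Step 4: leaves = {5,6,8}. Remove smallest leaf 5, emit neighbor 7.
Step 5: leaves = {6,8}. Remove smallest leaf 6, emit neighbor 7.
Step 6: leaves = {7,8}. Remove smallest leaf 7, emit neighbor 3.
Done: 2 vertices remain (3, 8). Sequence = [8 8 6 7 7 3]

Answer: 8 8 6 7 7 3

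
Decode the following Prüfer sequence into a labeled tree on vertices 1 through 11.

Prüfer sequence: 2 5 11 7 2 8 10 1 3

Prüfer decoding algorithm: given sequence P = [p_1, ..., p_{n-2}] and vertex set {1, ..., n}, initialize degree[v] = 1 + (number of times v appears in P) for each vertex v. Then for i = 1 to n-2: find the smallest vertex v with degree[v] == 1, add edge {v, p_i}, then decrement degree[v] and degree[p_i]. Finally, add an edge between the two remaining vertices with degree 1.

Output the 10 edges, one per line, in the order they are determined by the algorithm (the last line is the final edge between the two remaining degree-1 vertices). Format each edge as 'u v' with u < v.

Answer: 2 4
5 6
5 11
7 9
2 7
2 8
8 10
1 10
1 3
3 11

Derivation:
Initial degrees: {1:2, 2:3, 3:2, 4:1, 5:2, 6:1, 7:2, 8:2, 9:1, 10:2, 11:2}
Step 1: smallest deg-1 vertex = 4, p_1 = 2. Add edge {2,4}. Now deg[4]=0, deg[2]=2.
Step 2: smallest deg-1 vertex = 6, p_2 = 5. Add edge {5,6}. Now deg[6]=0, deg[5]=1.
Step 3: smallest deg-1 vertex = 5, p_3 = 11. Add edge {5,11}. Now deg[5]=0, deg[11]=1.
Step 4: smallest deg-1 vertex = 9, p_4 = 7. Add edge {7,9}. Now deg[9]=0, deg[7]=1.
Step 5: smallest deg-1 vertex = 7, p_5 = 2. Add edge {2,7}. Now deg[7]=0, deg[2]=1.
Step 6: smallest deg-1 vertex = 2, p_6 = 8. Add edge {2,8}. Now deg[2]=0, deg[8]=1.
Step 7: smallest deg-1 vertex = 8, p_7 = 10. Add edge {8,10}. Now deg[8]=0, deg[10]=1.
Step 8: smallest deg-1 vertex = 10, p_8 = 1. Add edge {1,10}. Now deg[10]=0, deg[1]=1.
Step 9: smallest deg-1 vertex = 1, p_9 = 3. Add edge {1,3}. Now deg[1]=0, deg[3]=1.
Final: two remaining deg-1 vertices are 3, 11. Add edge {3,11}.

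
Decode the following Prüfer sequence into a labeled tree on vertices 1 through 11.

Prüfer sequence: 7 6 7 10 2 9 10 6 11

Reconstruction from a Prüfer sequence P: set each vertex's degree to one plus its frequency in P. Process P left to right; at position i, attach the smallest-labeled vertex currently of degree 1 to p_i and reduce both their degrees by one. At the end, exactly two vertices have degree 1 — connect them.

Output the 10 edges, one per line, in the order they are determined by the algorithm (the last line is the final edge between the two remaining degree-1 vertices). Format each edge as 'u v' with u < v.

Initial degrees: {1:1, 2:2, 3:1, 4:1, 5:1, 6:3, 7:3, 8:1, 9:2, 10:3, 11:2}
Step 1: smallest deg-1 vertex = 1, p_1 = 7. Add edge {1,7}. Now deg[1]=0, deg[7]=2.
Step 2: smallest deg-1 vertex = 3, p_2 = 6. Add edge {3,6}. Now deg[3]=0, deg[6]=2.
Step 3: smallest deg-1 vertex = 4, p_3 = 7. Add edge {4,7}. Now deg[4]=0, deg[7]=1.
Step 4: smallest deg-1 vertex = 5, p_4 = 10. Add edge {5,10}. Now deg[5]=0, deg[10]=2.
Step 5: smallest deg-1 vertex = 7, p_5 = 2. Add edge {2,7}. Now deg[7]=0, deg[2]=1.
Step 6: smallest deg-1 vertex = 2, p_6 = 9. Add edge {2,9}. Now deg[2]=0, deg[9]=1.
Step 7: smallest deg-1 vertex = 8, p_7 = 10. Add edge {8,10}. Now deg[8]=0, deg[10]=1.
Step 8: smallest deg-1 vertex = 9, p_8 = 6. Add edge {6,9}. Now deg[9]=0, deg[6]=1.
Step 9: smallest deg-1 vertex = 6, p_9 = 11. Add edge {6,11}. Now deg[6]=0, deg[11]=1.
Final: two remaining deg-1 vertices are 10, 11. Add edge {10,11}.

Answer: 1 7
3 6
4 7
5 10
2 7
2 9
8 10
6 9
6 11
10 11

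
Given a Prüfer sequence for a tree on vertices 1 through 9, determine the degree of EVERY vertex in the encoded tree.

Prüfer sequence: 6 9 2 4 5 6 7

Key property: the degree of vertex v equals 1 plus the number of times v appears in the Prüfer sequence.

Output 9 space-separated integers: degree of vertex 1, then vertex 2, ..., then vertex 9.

Answer: 1 2 1 2 2 3 2 1 2

Derivation:
p_1 = 6: count[6] becomes 1
p_2 = 9: count[9] becomes 1
p_3 = 2: count[2] becomes 1
p_4 = 4: count[4] becomes 1
p_5 = 5: count[5] becomes 1
p_6 = 6: count[6] becomes 2
p_7 = 7: count[7] becomes 1
Degrees (1 + count): deg[1]=1+0=1, deg[2]=1+1=2, deg[3]=1+0=1, deg[4]=1+1=2, deg[5]=1+1=2, deg[6]=1+2=3, deg[7]=1+1=2, deg[8]=1+0=1, deg[9]=1+1=2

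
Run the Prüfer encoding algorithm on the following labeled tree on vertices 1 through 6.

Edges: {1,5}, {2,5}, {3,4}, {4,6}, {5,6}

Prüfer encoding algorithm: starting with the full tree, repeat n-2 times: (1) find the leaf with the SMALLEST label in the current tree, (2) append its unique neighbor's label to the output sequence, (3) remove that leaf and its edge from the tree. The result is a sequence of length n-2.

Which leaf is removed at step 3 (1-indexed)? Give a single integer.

Answer: 3

Derivation:
Step 1: current leaves = {1,2,3}. Remove leaf 1 (neighbor: 5).
Step 2: current leaves = {2,3}. Remove leaf 2 (neighbor: 5).
Step 3: current leaves = {3,5}. Remove leaf 3 (neighbor: 4).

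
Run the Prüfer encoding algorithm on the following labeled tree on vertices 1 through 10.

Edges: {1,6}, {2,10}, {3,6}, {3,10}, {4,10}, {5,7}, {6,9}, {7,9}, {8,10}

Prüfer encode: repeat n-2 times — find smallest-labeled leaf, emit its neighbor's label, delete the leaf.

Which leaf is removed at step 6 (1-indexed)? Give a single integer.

Step 1: current leaves = {1,2,4,5,8}. Remove leaf 1 (neighbor: 6).
Step 2: current leaves = {2,4,5,8}. Remove leaf 2 (neighbor: 10).
Step 3: current leaves = {4,5,8}. Remove leaf 4 (neighbor: 10).
Step 4: current leaves = {5,8}. Remove leaf 5 (neighbor: 7).
Step 5: current leaves = {7,8}. Remove leaf 7 (neighbor: 9).
Step 6: current leaves = {8,9}. Remove leaf 8 (neighbor: 10).

Answer: 8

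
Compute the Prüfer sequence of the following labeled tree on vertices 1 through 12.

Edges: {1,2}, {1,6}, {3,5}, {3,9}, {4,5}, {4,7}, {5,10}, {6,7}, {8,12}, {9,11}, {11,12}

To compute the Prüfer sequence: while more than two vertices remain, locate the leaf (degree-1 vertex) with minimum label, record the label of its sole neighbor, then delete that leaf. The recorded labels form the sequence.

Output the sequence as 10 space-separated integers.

Step 1: leaves = {2,8,10}. Remove smallest leaf 2, emit neighbor 1.
Step 2: leaves = {1,8,10}. Remove smallest leaf 1, emit neighbor 6.
Step 3: leaves = {6,8,10}. Remove smallest leaf 6, emit neighbor 7.
Step 4: leaves = {7,8,10}. Remove smallest leaf 7, emit neighbor 4.
Step 5: leaves = {4,8,10}. Remove smallest leaf 4, emit neighbor 5.
Step 6: leaves = {8,10}. Remove smallest leaf 8, emit neighbor 12.
Step 7: leaves = {10,12}. Remove smallest leaf 10, emit neighbor 5.
Step 8: leaves = {5,12}. Remove smallest leaf 5, emit neighbor 3.
Step 9: leaves = {3,12}. Remove smallest leaf 3, emit neighbor 9.
Step 10: leaves = {9,12}. Remove smallest leaf 9, emit neighbor 11.
Done: 2 vertices remain (11, 12). Sequence = [1 6 7 4 5 12 5 3 9 11]

Answer: 1 6 7 4 5 12 5 3 9 11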